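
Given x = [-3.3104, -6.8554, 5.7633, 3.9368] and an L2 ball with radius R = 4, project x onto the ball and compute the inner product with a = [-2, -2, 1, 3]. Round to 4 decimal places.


Step 1: Compute ||x|| (intermediates to 6 decimals).
||x|| = sqrt((-3.3104)^2 + (-6.8554)^2 + 5.7633^2 + 3.9368^2) = 10.328082
Step 2: Project.
Since ||x|| > R, scale = R/||x|| = 4/10.328082 = 0.387294, proj(x) = scale * x
proj(x) = [-1.282098, -2.655055, 2.232092, 1.524699]
Step 3: Dot product.
a^T * proj(x) = -2*(-1.282098) - 2*(-2.655055) + 1*2.232092 + 3*1.524699 = 14.6805


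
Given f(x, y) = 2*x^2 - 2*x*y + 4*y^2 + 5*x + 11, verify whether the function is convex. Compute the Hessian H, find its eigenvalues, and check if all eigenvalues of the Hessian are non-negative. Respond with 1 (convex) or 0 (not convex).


The Hessian of f(x,y) = 2*x^2 - 2*x*y + 4*y^2 + 5*x + 11 is:
H = [[4, -2], [-2, 8]]
Trace = 4 + 8 = 12
Determinant = 4*8 - (-2)^2 = 28
Discriminant = (12)^2 - 4*28 = 32.0
Eigenvalues: lambda_1 = 3.1716, lambda_2 = 8.8284
The function is convex.

1


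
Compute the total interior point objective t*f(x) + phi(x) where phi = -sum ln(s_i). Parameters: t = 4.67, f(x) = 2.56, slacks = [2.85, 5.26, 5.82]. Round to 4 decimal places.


Step 1: Compute log-barrier.
ln values: [1.0473, 1.6601, 1.7613]
phi = -(1.0473 + 1.6601 + 1.7613) = -4.4688
Step 2: Compute augmented objective.
t*f(x) = 4.67*2.56 = 11.9552
Total = 11.9552 - 4.4688 = 7.4864


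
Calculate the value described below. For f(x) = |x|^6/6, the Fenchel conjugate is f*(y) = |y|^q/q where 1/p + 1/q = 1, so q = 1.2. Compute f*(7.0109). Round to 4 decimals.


The conjugate exponent q satisfies 1/p + 1/q = 1.
p = 6, so q = 6/(6 - 1) = 1.2
|y|^q = 7.0109^1.2 = 10.3497
f*(7.0109) = 10.3497 / 1.2 = 8.6248


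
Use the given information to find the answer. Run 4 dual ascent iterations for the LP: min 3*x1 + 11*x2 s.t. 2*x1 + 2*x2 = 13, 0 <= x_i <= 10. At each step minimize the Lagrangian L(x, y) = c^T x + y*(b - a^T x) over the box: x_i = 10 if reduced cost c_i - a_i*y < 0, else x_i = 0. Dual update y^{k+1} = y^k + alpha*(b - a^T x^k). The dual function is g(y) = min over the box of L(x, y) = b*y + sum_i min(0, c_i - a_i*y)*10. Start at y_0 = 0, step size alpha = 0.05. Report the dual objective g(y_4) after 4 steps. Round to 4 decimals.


Dual ascent for LP: min 3*x1 + 11*x2, 2*x1 + 2*x2 = 13, 0 <= x_i <= 10
Step 1: y^k = 0.0, reduced costs: (3.0, 11.0)
  x^k = (0.0, 0.0), subgradient = b - a^T x = 13.0
  y^{k+1} = 0.0 + 0.05*13.0 = 0.65
Step 2: y^k = 0.65, reduced costs: (1.7, 9.7)
  x^k = (0.0, 0.0), subgradient = b - a^T x = 13.0
  y^{k+1} = 0.65 + 0.05*13.0 = 1.3
Step 3: y^k = 1.3, reduced costs: (0.4, 8.4)
  x^k = (0.0, 0.0), subgradient = b - a^T x = 13.0
  y^{k+1} = 1.3 + 0.05*13.0 = 1.95
Step 4: y^k = 1.95, reduced costs: (-0.9, 7.1)
  x^k = (10.0, 0.0), subgradient = b - a^T x = -7.0
  y^{k+1} = 1.95 + 0.05*-7.0 = 1.6
Dual objective at y_4 = 1.6: reduced costs (-0.2, 7.8), box minimizer x = (10.0, 0.0)
g(y_4) = b*y + (c1 - a1*y)*x1 + (c2 - a2*y)*x2 = 13*1.6 + (-0.2)*10.0 + 7.8*0.0 = 20.8 - 2.0 + 0.0 = 18.8


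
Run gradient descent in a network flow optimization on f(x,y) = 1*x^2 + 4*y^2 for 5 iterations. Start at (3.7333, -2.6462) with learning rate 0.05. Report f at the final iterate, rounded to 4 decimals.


Gradient descent on f(x,y) = 1*x^2 + 4*y^2.
Starting point: (3.7333, -2.6462), alpha = 0.05
Step 1: grad_x = 2*1*3.7333 = 7.4666, grad_y = 2*4*-2.6462 = -21.1696
  x_1 = 3.7333 - 0.05*7.4666 = 3.36
  y_1 = -2.6462 - 0.05*-21.1696 = -1.5877
Step 2: grad_x = 2*1*3.36 = 6.7199, grad_y = 2*4*-1.5877 = -12.7018
  x_2 = 3.36 - 0.05*6.7199 = 3.024
  y_2 = -1.5877 - 0.05*-12.7018 = -0.9526
Step 3: grad_x = 2*1*3.024 = 6.0479, grad_y = 2*4*-0.9526 = -7.6211
  x_3 = 3.024 - 0.05*6.0479 = 2.7216
  y_3 = -0.9526 - 0.05*-7.6211 = -0.5716
Step 4: grad_x = 2*1*2.7216 = 5.4432, grad_y = 2*4*-0.5716 = -4.5726
  x_4 = 2.7216 - 0.05*5.4432 = 2.4494
  y_4 = -0.5716 - 0.05*-4.5726 = -0.3429
Step 5: grad_x = 2*1*2.4494 = 4.8988, grad_y = 2*4*-0.3429 = -2.7436
  x_5 = 2.4494 - 0.05*4.8988 = 2.2045
  y_5 = -0.3429 - 0.05*-2.7436 = -0.2058
f(2.2045, -0.2058) = 1*2.2045^2 + 4*(-0.2058)^2 = 5.0291


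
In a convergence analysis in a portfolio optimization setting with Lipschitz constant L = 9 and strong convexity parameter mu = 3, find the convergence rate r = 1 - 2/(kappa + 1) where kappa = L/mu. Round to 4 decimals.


Step 1: Compute the condition number.
kappa = L/mu = 9/3 = 3.0
Step 2: Compute the convergence rate.
r = 1 - 2/(kappa + 1) = 1 - 2*mu/(L + mu) = (L - mu)/(L + mu) = 6/12 = 0.5


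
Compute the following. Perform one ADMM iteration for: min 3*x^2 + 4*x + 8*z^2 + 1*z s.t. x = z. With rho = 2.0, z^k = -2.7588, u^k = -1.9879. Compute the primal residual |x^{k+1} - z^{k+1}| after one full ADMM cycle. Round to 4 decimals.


ADMM iteration with rho = 2.0, z^k = -2.7588, u^k = -1.9879
Step 1: x-update.
Minimize 3*x^2 + 4*x + (2.0/2)*(x + 2.7588 - 1.9879)^2
FOC: (2*3 + 2.0)*x = -4 + 2.0*(-2.7588 + 1.9879)
x^{k+1} = -0.6927
Step 2: z-update.
Minimize 8*z^2 + 1*z + (2.0/2)*(-0.6927 - z - 1.9879)^2
FOC: (2*8 + 2.0)*z = -1 + 2.0*(-0.6927 - 1.9879)
z^{k+1} = -0.3534
Step 3: u-update.
u^{k+1} = -1.9879 - 0.6927 + 0.3534 = -2.3272
Step 4: Primal residual = |-0.6927 + 0.3534| = 0.3393


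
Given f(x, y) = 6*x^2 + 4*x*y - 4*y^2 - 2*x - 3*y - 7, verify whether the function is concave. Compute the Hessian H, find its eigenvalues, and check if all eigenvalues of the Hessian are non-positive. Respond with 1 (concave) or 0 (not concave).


The Hessian of f(x,y) = 6*x^2 + 4*x*y - 4*y^2 - 2*x - 3*y - 7 is:
H = [[12, 4], [4, -8]]
Trace = 12 - 8 = 4
Determinant = 12*-8 - (4)^2 = -112
Discriminant = (4)^2 - 4*-112 = 464.0
Eigenvalues: lambda_1 = -8.7703, lambda_2 = 12.7703
The function is not concave.

0


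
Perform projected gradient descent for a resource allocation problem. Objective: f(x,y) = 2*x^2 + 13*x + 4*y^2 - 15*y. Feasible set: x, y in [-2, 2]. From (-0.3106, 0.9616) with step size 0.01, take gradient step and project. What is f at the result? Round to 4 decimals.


Step 1: Compute gradient at (-0.3106, 0.9616).
grad_x = 2*2*-0.3106 + 13 = 11.7576
grad_y = 2*4*0.9616 - 15 = -7.3072
Step 2: Gradient step.
x_raw = -0.3106 - 0.01*11.7576 = -0.4282
y_raw = 0.9616 - 0.01*-7.3072 = 1.0347
Step 3: Project onto [-2, 2].
x_proj = clip(-0.4282) = -0.4282
y_proj = clip(1.0347) = 1.0347
Step 4: Evaluate f.
f(-0.4282, 1.0347) = -16.4375


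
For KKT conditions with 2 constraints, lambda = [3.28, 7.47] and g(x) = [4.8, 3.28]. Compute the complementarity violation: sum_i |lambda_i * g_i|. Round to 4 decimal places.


KKT complementary slackness check:
lambda_1 * g_1 = 3.28 * 4.8 = 15.744
lambda_2 * g_2 = 7.47 * 3.28 = 24.5016
Total violation = 15.744 + 24.5016 = 40.2456


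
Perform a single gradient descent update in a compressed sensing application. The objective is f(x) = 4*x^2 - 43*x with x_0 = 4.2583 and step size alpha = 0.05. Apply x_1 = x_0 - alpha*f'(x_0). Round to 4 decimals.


We compute the gradient at x_0 and apply the update.
f'(x) = 8*x - 43
f'(4.2583) = 8*4.2583 - 43 = -8.9336
x_1 = 4.2583 - 0.05*-8.9336 = 4.705


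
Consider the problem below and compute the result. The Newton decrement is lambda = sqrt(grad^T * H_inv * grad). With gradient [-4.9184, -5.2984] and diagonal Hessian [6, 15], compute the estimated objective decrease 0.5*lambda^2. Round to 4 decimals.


Step 1: H is diagonal, so H^(-1) * g = [-0.8197, -0.3532].
Step 2: g^T H^(-1) g = sum_i g_i^2 / H_ii
  = (-4.9184)^2/6 + (-5.2984)^2/15
  = 4.0318 + 1.8715 = 5.9033
Step 3: Objective decrease = 0.5 * g^T H^(-1) g = 2.9517


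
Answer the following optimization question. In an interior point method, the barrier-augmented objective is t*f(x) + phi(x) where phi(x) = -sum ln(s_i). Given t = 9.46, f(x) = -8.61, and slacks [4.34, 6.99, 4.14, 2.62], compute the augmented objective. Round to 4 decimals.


Step 1: Compute log-barrier.
ln values: [1.4679, 1.9445, 1.4207, 0.9632]
phi = -(1.4679 + 1.9445 + 1.4207 + 0.9632) = -5.7962
Step 2: Compute augmented objective.
t*f(x) = 9.46*-8.61 = -81.4506
Total = -81.4506 - 5.7962 = -87.2468


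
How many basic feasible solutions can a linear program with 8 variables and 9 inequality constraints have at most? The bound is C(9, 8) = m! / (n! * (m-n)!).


Each vertex corresponds to some choice of n active constraints out of m, so the number of vertices is at most C(m, n) = m! / (n!(m-n)!).
m = 9, n = 8
Numerator: 9 * 8 * 7 * 6 * 5 * 4 * 3 * 2
Denominator: 8! = 40320
C(9, 8) = 9


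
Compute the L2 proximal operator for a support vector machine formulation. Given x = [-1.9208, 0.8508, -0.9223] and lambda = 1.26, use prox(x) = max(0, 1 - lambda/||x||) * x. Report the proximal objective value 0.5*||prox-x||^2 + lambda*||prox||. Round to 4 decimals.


Step 1: Compute ||x||.
||x|| = 2.2943
Step 2: Compute scaling factor.
scale = max(0, 1 - 1.26/2.2943) = 0.4508
Step 3: prox(x) = [-0.8659, 0.3836, -0.4158]
||prox(x)|| = 1.0343
Step 4: Proximal objective.
0.5*||prox-x||^2 = 0.7938
lambda*||prox|| = 1.3032
Total = 2.0971


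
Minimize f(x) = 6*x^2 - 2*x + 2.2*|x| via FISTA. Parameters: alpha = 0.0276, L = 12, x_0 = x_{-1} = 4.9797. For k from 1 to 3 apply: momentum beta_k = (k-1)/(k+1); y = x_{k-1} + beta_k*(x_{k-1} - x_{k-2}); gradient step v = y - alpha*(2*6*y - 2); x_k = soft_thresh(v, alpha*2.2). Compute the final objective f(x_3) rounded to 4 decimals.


FISTA on f(x) = 6*x^2 - 2*x + 2.2*|x|
L = 12, alpha = 0.0276
Iteration 1: beta = 0.0, y = 4.9797 + 0.0*(4.9797 - 4.9797) = 4.9797
  grad(y) = 57.7564, v = y - alpha*grad = 3.3856
  prox(v) = soft_thresh(3.3856, 0.0607) = 3.3249
Iteration 2: beta = 0.3333, y = 3.3249 + 0.3333*(3.3249 - 4.9797) = 2.7733
  grad(y) = 31.2797, v = y - alpha*grad = 1.91
  prox(v) = soft_thresh(1.91, 0.0607) = 1.8493
Iteration 3: beta = 0.5, y = 1.8493 + 0.5*(1.8493 - 3.3249) = 1.1114
  grad(y) = 11.3374, v = y - alpha*grad = 0.7985
  prox(v) = soft_thresh(0.7985, 0.0607) = 0.7378
f(x_3) = 6*0.7378^2 - 2*0.7378 + 2.2*|0.7378| = 3.4138


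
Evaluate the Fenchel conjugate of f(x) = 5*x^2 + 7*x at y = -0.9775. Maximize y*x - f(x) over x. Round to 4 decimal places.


f*(y) = sup_x {y*x - a*x^2 - b*x} = sup_x {(y-b)*x - a*x^2}
FOC: (y - b) - 2a*x = 0 => x* = (y - b)/(2a)
x* = (-0.9775 - 7)/(2*5) = -0.7978
f*(-0.9775) = (y-b)^2/(4a) = (-0.9775 - 7)^2/(4*5)
= 63.6405/20 = 3.182


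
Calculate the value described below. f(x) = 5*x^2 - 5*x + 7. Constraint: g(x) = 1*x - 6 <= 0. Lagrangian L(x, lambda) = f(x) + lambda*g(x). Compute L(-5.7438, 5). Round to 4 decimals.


Step 1: Evaluate f(x).
f(-5.7438) = 5*(-5.7438)^2 - 5*(-5.7438) + 7 = 200.6752
Step 2: Evaluate g(x).
g(-5.7438) = 1*-5.7438 - 6 = -11.7438
Step 3: Compute Lagrangian.
L = 200.6752 + 5*-11.7438 = 141.9562


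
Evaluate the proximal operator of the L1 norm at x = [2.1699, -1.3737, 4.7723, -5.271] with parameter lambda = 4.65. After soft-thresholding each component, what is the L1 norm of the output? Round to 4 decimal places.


Soft-thresholding with lambda = 4.65:
prox(2.1699) = sign(2.1699)*max(|2.1699| - 4.65, 0) = 0.0
prox(-1.3737) = sign(-1.3737)*max(|-1.3737| - 4.65, 0) = 0.0
prox(4.7723) = sign(4.7723)*max(|4.7723| - 4.65, 0) = 0.1223
prox(-5.271) = sign(-5.271)*max(|-5.271| - 4.65, 0) = -0.621
prox(x) = [0.0, 0.0, 0.1223, -0.621]
||prox(x)||_1 = 0.0 + 0.0 + 0.1223 + 0.621 = 0.7433


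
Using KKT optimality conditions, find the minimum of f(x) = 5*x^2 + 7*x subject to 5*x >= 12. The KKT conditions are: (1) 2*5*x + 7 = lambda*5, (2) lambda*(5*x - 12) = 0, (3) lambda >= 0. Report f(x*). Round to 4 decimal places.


Step 1: Try lambda = 0 (constraint inactive).
x_unc = -7/(2*5) = -0.7
Check: 5*-0.7 = -3.5 < 12 -- violated!
Step 2: Constraint must be active: 5*x = 12
x* = 12/5 = 2.4
lambda = (2*5*2.4 + 7)/5 = 6.2
Step 3: Compute optimal value.
f(x*) = 5*2.4^2 + 7*2.4 = 45.6


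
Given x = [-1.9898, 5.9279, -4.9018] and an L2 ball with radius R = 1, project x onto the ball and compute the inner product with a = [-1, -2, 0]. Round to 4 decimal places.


Step 1: Compute ||x|| (intermediates to 6 decimals).
||x|| = sqrt((-1.9898)^2 + 5.9279^2 + (-4.9018)^2) = 7.945247
Step 2: Project.
Since ||x|| > R, scale = R/||x|| = 1/7.945247 = 0.125861, proj(x) = scale * x
proj(x) = [-0.250438, 0.746091, -0.616945]
Step 3: Dot product.
a^T * proj(x) = -1*(-0.250438) - 2*0.746091 + 0*(-0.616945) = -1.2417


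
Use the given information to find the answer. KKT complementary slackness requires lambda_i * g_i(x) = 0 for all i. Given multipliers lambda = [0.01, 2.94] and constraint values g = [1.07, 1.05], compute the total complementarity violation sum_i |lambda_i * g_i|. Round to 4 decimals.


KKT complementary slackness check:
lambda_1 * g_1 = 0.01 * 1.07 = 0.0107
lambda_2 * g_2 = 2.94 * 1.05 = 3.087
Total violation = 0.0107 + 3.087 = 3.0977


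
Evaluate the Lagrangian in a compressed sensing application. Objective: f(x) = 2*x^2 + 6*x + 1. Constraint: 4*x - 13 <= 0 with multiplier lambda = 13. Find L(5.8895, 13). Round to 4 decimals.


Step 1: Evaluate f(x).
f(5.8895) = 2*5.8895^2 + 6*5.8895 + 1 = 105.7094
Step 2: Evaluate g(x).
g(5.8895) = 4*5.8895 - 13 = 10.558
Step 3: Compute Lagrangian.
L = 105.7094 + 13*10.558 = 242.9634


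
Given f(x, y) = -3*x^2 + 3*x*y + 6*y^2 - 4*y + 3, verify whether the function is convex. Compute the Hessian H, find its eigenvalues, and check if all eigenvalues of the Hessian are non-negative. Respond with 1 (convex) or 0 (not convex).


The Hessian of f(x,y) = -3*x^2 + 3*x*y + 6*y^2 - 4*y + 3 is:
H = [[-6, 3], [3, 12]]
Trace = -6 + 12 = 6
Determinant = -6*12 - (3)^2 = -81
Discriminant = (6)^2 - 4*-81 = 360.0
Eigenvalues: lambda_1 = -6.4868, lambda_2 = 12.4868
The function is not convex.

0


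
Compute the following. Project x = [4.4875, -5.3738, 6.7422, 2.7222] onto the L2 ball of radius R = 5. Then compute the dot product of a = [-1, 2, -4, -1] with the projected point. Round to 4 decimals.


Step 1: Compute ||x|| (intermediates to 6 decimals).
||x|| = sqrt(4.4875^2 + (-5.3738)^2 + 6.7422^2 + 2.7222^2) = 10.093712
Step 2: Project.
Since ||x|| > R, scale = R/||x|| = 5/10.093712 = 0.495358, proj(x) = scale * x
proj(x) = [2.222919, -2.661955, 3.339803, 1.348464]
Step 3: Dot product.
a^T * proj(x) = -1*2.222919 + 2*(-2.661955) - 4*3.339803 - 1*1.348464 = -22.2545


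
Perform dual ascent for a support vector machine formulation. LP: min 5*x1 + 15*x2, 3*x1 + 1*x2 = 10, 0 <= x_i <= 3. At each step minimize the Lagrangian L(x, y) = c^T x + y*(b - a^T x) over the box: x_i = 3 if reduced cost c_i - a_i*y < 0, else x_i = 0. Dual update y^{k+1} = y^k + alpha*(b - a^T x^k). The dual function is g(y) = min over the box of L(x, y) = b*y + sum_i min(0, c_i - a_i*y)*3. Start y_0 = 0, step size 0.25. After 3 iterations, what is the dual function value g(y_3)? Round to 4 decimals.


Dual ascent for LP: min 5*x1 + 15*x2, 3*x1 + 1*x2 = 10, 0 <= x_i <= 3
Step 1: y^k = 0.0, reduced costs: (5.0, 15.0)
  x^k = (0.0, 0.0), subgradient = b - a^T x = 10.0
  y^{k+1} = 0.0 + 0.25*10.0 = 2.5
Step 2: y^k = 2.5, reduced costs: (-2.5, 12.5)
  x^k = (3.0, 0.0), subgradient = b - a^T x = 1.0
  y^{k+1} = 2.5 + 0.25*1.0 = 2.75
Step 3: y^k = 2.75, reduced costs: (-3.25, 12.25)
  x^k = (3.0, 0.0), subgradient = b - a^T x = 1.0
  y^{k+1} = 2.75 + 0.25*1.0 = 3.0
Dual objective at y_3 = 3.0: reduced costs (-4.0, 12.0), box minimizer x = (3.0, 0.0)
g(y_3) = b*y + (c1 - a1*y)*x1 + (c2 - a2*y)*x2 = 10*3.0 + (-4.0)*3.0 + 12.0*0.0 = 30.0 - 12.0 + 0.0 = 18.0


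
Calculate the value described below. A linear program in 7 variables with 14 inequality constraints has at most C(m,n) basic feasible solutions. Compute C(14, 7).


Each vertex corresponds to some choice of n active constraints out of m, so the number of vertices is at most C(m, n) = m! / (n!(m-n)!).
m = 14, n = 7
Numerator: 14 * 13 * 12 * 11 * 10 * 9 * 8
Denominator: 7! = 5040
C(14, 7) = 3432


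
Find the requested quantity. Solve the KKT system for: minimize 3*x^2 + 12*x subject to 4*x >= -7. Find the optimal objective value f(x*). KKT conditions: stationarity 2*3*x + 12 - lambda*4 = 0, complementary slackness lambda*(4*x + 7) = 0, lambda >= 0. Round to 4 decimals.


Step 1: Try lambda = 0 (constraint inactive).
x_unc = -12/(2*3) = -2.0
Check: 4*-2.0 = -8.0 < -7 -- violated!
Step 2: Constraint must be active: 4*x = -7
x* = -7/4 = -1.75
lambda = (2*3*(-1.75) + 12)/4 = 0.375
Step 3: Compute optimal value.
f(x*) = 3*(-1.75)^2 + 12*(-1.75) = -11.8125


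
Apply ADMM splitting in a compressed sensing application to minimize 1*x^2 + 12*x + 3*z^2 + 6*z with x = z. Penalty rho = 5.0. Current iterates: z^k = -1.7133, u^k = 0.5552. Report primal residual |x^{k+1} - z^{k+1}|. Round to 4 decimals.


ADMM iteration with rho = 5.0, z^k = -1.7133, u^k = 0.5552
Step 1: x-update.
Minimize 1*x^2 + 12*x + (5.0/2)*(x + 1.7133 + 0.5552)^2
FOC: (2*1 + 5.0)*x = -12 + 5.0*(-1.7133 - 0.5552)
x^{k+1} = -3.3346
Step 2: z-update.
Minimize 3*z^2 + 6*z + (5.0/2)*(-3.3346 - z + 0.5552)^2
FOC: (2*3 + 5.0)*z = -6 + 5.0*(-3.3346 + 0.5552)
z^{k+1} = -1.8088
Step 3: u-update.
u^{k+1} = 0.5552 - 3.3346 + 1.8088 = -0.9706
Step 4: Primal residual = |-3.3346 + 1.8088| = 1.5258


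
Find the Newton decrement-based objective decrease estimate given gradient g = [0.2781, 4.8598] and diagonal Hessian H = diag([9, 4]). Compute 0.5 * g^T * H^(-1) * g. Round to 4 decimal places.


Step 1: H is diagonal, so H^(-1) * g = [0.0309, 1.215].
Step 2: g^T H^(-1) g = sum_i g_i^2 / H_ii
  = (0.2781)^2/9 + (4.8598)^2/4
  = 0.0086 + 5.9044 = 5.913
Step 3: Objective decrease = 0.5 * g^T H^(-1) g = 2.9565


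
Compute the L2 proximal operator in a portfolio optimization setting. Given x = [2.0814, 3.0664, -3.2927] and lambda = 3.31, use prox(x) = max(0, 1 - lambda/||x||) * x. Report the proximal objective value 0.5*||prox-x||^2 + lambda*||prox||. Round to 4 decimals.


Step 1: Compute ||x||.
||x|| = 4.9575
Step 2: Compute scaling factor.
scale = max(0, 1 - 3.31/4.9575) = 0.3323
Step 3: prox(x) = [0.6917, 1.019, -1.0943]
||prox(x)|| = 1.6475
Step 4: Proximal objective.
0.5*||prox-x||^2 = 5.4781
lambda*||prox|| = 5.4532
Total = 10.9313


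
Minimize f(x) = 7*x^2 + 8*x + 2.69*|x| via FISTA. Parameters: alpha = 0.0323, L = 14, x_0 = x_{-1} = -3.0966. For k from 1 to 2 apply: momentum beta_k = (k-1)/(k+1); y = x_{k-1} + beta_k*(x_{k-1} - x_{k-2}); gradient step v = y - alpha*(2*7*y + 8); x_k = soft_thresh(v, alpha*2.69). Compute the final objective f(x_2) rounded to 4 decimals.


FISTA on f(x) = 7*x^2 + 8*x + 2.69*|x|
L = 14, alpha = 0.0323
Iteration 1: beta = 0.0, y = -3.0966 + 0.0*(-3.0966 + 3.0966) = -3.0966
  grad(y) = -35.3524, v = y - alpha*grad = -1.9547
  prox(v) = soft_thresh(-1.9547, 0.0869) = -1.8678
Iteration 2: beta = 0.3333, y = -1.8678 + 0.3333*(-1.8678 + 3.0966) = -1.4582
  grad(y) = -12.4154, v = y - alpha*grad = -1.0572
  prox(v) = soft_thresh(-1.0572, 0.0869) = -0.9703
f(x_2) = 7*(-0.9703)^2 + 8*(-0.9703) + 2.69*|-0.9703| = 1.4384


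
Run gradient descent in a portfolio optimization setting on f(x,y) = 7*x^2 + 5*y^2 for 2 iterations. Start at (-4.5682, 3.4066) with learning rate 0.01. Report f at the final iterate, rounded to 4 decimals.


Gradient descent on f(x,y) = 7*x^2 + 5*y^2.
Starting point: (-4.5682, 3.4066), alpha = 0.01
Step 1: grad_x = 2*7*-4.5682 = -63.9548, grad_y = 2*5*3.4066 = 34.066
  x_1 = -4.5682 - 0.01*-63.9548 = -3.9287
  y_1 = 3.4066 - 0.01*34.066 = 3.0659
Step 2: grad_x = 2*7*-3.9287 = -55.0011, grad_y = 2*5*3.0659 = 30.6594
  x_2 = -3.9287 - 0.01*-55.0011 = -3.3786
  y_2 = 3.0659 - 0.01*30.6594 = 2.7593
f(-3.3786, 2.7593) = 7*(-3.3786)^2 + 5*2.7593^2 = 117.9764


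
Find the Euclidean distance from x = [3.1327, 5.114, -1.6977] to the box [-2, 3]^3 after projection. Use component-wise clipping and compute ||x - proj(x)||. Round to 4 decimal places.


Project each component onto [-2, 3].
clip(3.1327) = 3.0, clip(5.114) = 3.0, clip(-1.6977) = -1.6977
Projection = [3.0, 3.0, -1.6977]
Squared diffs: [0.0176, 4.469, 0.0]
Distance = sqrt(4.4866) = 2.1182


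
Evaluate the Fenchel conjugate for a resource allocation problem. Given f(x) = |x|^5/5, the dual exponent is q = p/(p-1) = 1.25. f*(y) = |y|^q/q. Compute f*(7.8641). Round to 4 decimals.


The conjugate exponent q satisfies 1/p + 1/q = 1.
p = 5, so q = 5/(5 - 1) = 1.25
|y|^q = 7.8641^1.25 = 13.1693
f*(7.8641) = 13.1693 / 1.25 = 10.5354


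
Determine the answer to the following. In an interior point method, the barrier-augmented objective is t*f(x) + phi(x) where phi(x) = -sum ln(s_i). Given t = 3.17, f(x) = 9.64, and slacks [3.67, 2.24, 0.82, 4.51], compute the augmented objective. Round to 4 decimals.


Step 1: Compute log-barrier.
ln values: [1.3002, 0.8065, -0.1985, 1.5063]
phi = -(1.3002 + 0.8065 - 0.1985 + 1.5063) = -3.4145
Step 2: Compute augmented objective.
t*f(x) = 3.17*9.64 = 30.5588
Total = 30.5588 - 3.4145 = 27.1443


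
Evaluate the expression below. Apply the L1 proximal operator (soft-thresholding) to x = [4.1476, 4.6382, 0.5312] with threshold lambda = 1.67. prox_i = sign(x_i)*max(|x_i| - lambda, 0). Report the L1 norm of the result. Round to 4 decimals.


Soft-thresholding with lambda = 1.67:
prox(4.1476) = sign(4.1476)*max(|4.1476| - 1.67, 0) = 2.4776
prox(4.6382) = sign(4.6382)*max(|4.6382| - 1.67, 0) = 2.9682
prox(0.5312) = sign(0.5312)*max(|0.5312| - 1.67, 0) = 0.0
prox(x) = [2.4776, 2.9682, 0.0]
||prox(x)||_1 = 2.4776 + 2.9682 + 0.0 = 5.4458


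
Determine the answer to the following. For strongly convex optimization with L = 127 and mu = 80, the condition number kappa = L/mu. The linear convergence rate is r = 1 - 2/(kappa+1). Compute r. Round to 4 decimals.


Step 1: Compute the condition number.
kappa = L/mu = 127/80 = 1.5875
Step 2: Compute the convergence rate.
r = 1 - 2/(kappa + 1) = 1 - 2*mu/(L + mu) = (L - mu)/(L + mu) = 47/207 = 0.2271


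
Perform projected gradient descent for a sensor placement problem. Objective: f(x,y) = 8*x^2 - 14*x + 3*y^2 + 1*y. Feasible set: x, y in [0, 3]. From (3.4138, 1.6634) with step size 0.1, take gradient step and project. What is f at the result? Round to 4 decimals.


Step 1: Compute gradient at (3.4138, 1.6634).
grad_x = 2*8*3.4138 - 14 = 40.6208
grad_y = 2*3*1.6634 + 1 = 10.9804
Step 2: Gradient step.
x_raw = 3.4138 - 0.1*40.6208 = -0.6483
y_raw = 1.6634 - 0.1*10.9804 = 0.5654
Step 3: Project onto [0, 3].
x_proj = clip(-0.6483) = 0.0
y_proj = clip(0.5654) = 0.5654
Step 4: Evaluate f.
f(0.0, 0.5654) = 1.5243


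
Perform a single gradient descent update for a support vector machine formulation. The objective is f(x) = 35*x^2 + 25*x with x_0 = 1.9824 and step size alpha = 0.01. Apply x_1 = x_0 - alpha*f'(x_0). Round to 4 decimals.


We compute the gradient at x_0 and apply the update.
f'(x) = 70*x + 25
f'(1.9824) = 70*1.9824 + 25 = 163.768
x_1 = 1.9824 - 0.01*163.768 = 0.3447


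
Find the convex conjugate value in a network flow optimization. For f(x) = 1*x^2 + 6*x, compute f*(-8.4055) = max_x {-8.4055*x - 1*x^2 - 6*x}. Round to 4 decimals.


f*(y) = sup_x {y*x - a*x^2 - b*x} = sup_x {(y-b)*x - a*x^2}
FOC: (y - b) - 2a*x = 0 => x* = (y - b)/(2a)
x* = (-8.4055 - 6)/(2*1) = -7.2028
f*(-8.4055) = (y-b)^2/(4a) = (-8.4055 - 6)^2/(4*1)
= 207.5184/4 = 51.8796


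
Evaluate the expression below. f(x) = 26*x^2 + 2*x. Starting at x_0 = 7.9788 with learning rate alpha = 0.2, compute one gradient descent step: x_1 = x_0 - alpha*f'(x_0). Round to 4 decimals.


We compute the gradient at x_0 and apply the update.
f'(x) = 52*x + 2
f'(7.9788) = 52*7.9788 + 2 = 416.8976
x_1 = 7.9788 - 0.2*416.8976 = -75.4007


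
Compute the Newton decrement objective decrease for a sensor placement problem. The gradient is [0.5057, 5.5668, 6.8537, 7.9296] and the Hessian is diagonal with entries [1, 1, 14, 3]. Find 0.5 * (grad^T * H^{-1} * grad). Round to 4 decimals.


Step 1: H is diagonal, so H^(-1) * g = [0.5057, 5.5668, 0.4896, 2.6432].
Step 2: g^T H^(-1) g = sum_i g_i^2 / H_ii
  = (0.5057)^2/1 + (5.5668)^2/1 + (6.8537)^2/14 + (7.9296)^2/3
  = 0.2557 + 30.9893 + 3.3552 + 20.9595 = 55.5597
Step 3: Objective decrease = 0.5 * g^T H^(-1) g = 27.7799


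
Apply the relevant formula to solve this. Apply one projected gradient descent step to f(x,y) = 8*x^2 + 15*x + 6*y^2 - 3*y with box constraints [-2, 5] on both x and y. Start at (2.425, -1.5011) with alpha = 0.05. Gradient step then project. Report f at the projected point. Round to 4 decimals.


Step 1: Compute gradient at (2.425, -1.5011).
grad_x = 2*8*2.425 + 15 = 53.8
grad_y = 2*6*-1.5011 - 3 = -21.0132
Step 2: Gradient step.
x_raw = 2.425 - 0.05*53.8 = -0.265
y_raw = -1.5011 - 0.05*-21.0132 = -0.4504
Step 3: Project onto [-2, 5].
x_proj = clip(-0.265) = -0.265
y_proj = clip(-0.4504) = -0.4504
Step 4: Evaluate f.
f(-0.265, -0.4504) = -0.8445


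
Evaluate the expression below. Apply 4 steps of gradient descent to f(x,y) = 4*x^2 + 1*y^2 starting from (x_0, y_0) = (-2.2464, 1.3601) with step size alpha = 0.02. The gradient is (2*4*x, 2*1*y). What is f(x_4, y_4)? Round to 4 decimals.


Gradient descent on f(x,y) = 4*x^2 + 1*y^2.
Starting point: (-2.2464, 1.3601), alpha = 0.02
Step 1: grad_x = 2*4*-2.2464 = -17.9712, grad_y = 2*1*1.3601 = 2.7202
  x_1 = -2.2464 - 0.02*-17.9712 = -1.887
  y_1 = 1.3601 - 0.02*2.7202 = 1.3057
Step 2: grad_x = 2*4*-1.887 = -15.0958, grad_y = 2*1*1.3057 = 2.6114
  x_2 = -1.887 - 0.02*-15.0958 = -1.5851
  y_2 = 1.3057 - 0.02*2.6114 = 1.2535
Step 3: grad_x = 2*4*-1.5851 = -12.6805, grad_y = 2*1*1.2535 = 2.5069
  x_3 = -1.5851 - 0.02*-12.6805 = -1.3315
  y_3 = 1.2535 - 0.02*2.5069 = 1.2033
Step 4: grad_x = 2*4*-1.3315 = -10.6516, grad_y = 2*1*1.2033 = 2.4067
  x_4 = -1.3315 - 0.02*-10.6516 = -1.1184
  y_4 = 1.2033 - 0.02*2.4067 = 1.1552
f(-1.1184, 1.1552) = 4*(-1.1184)^2 + 1*1.1552^2 = 6.3379


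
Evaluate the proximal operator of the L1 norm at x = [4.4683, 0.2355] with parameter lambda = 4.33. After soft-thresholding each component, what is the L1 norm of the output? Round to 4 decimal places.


Soft-thresholding with lambda = 4.33:
prox(4.4683) = sign(4.4683)*max(|4.4683| - 4.33, 0) = 0.1383
prox(0.2355) = sign(0.2355)*max(|0.2355| - 4.33, 0) = 0.0
prox(x) = [0.1383, 0.0]
||prox(x)||_1 = 0.1383 + 0.0 = 0.1383


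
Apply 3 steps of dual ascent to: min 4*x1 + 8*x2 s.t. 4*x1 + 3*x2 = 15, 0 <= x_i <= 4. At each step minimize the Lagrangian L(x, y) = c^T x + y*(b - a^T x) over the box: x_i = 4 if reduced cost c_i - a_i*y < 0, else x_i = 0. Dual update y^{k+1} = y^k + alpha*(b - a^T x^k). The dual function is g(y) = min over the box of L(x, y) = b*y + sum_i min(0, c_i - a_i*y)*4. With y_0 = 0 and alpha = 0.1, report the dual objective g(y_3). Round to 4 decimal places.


Dual ascent for LP: min 4*x1 + 8*x2, 4*x1 + 3*x2 = 15, 0 <= x_i <= 4
Step 1: y^k = 0.0, reduced costs: (4.0, 8.0)
  x^k = (0.0, 0.0), subgradient = b - a^T x = 15.0
  y^{k+1} = 0.0 + 0.1*15.0 = 1.5
Step 2: y^k = 1.5, reduced costs: (-2.0, 3.5)
  x^k = (4.0, 0.0), subgradient = b - a^T x = -1.0
  y^{k+1} = 1.5 + 0.1*-1.0 = 1.4
Step 3: y^k = 1.4, reduced costs: (-1.6, 3.8)
  x^k = (4.0, 0.0), subgradient = b - a^T x = -1.0
  y^{k+1} = 1.4 + 0.1*-1.0 = 1.3
Dual objective at y_3 = 1.3: reduced costs (-1.2, 4.1), box minimizer x = (4.0, 0.0)
g(y_3) = b*y + (c1 - a1*y)*x1 + (c2 - a2*y)*x2 = 15*1.3 + (-1.2)*4.0 + 4.1*0.0 = 19.5 - 4.8 + 0.0 = 14.7


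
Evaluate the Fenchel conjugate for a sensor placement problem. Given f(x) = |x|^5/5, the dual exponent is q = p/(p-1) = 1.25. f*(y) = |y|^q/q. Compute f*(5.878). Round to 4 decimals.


The conjugate exponent q satisfies 1/p + 1/q = 1.
p = 5, so q = 5/(5 - 1) = 1.25
|y|^q = 5.878^1.25 = 9.1524
f*(5.878) = 9.1524 / 1.25 = 7.322


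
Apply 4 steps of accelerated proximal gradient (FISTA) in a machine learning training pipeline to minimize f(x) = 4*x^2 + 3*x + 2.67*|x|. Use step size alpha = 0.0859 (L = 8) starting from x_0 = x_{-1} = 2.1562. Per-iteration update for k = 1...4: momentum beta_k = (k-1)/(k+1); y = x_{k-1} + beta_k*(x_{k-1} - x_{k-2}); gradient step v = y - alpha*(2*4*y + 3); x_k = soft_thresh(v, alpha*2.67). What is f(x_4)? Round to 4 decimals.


FISTA on f(x) = 4*x^2 + 3*x + 2.67*|x|
L = 8, alpha = 0.0859
Iteration 1: beta = 0.0, y = 2.1562 + 0.0*(2.1562 - 2.1562) = 2.1562
  grad(y) = 20.2496, v = y - alpha*grad = 0.4168
  prox(v) = soft_thresh(0.4168, 0.2294) = 0.1874
Iteration 2: beta = 0.3333, y = 0.1874 + 0.3333*(0.1874 - 2.1562) = -0.4689
  grad(y) = -0.7509, v = y - alpha*grad = -0.4044
  prox(v) = soft_thresh(-0.4044, 0.2294) = -0.175
Iteration 3: beta = 0.5, y = -0.175 + 0.5*(-0.175 - 0.1874) = -0.3562
  grad(y) = 0.1503, v = y - alpha*grad = -0.3691
  prox(v) = soft_thresh(-0.3691, 0.2294) = -0.1398
Iteration 4: beta = 0.6, y = -0.1398 + 0.6*(-0.1398 + 0.175) = -0.1186
  grad(y) = 2.051, v = y - alpha*grad = -0.2948
  prox(v) = soft_thresh(-0.2948, 0.2294) = -0.0655
f(x_4) = 4*(-0.0655)^2 + 3*(-0.0655) + 2.67*|-0.0655| = -0.0045


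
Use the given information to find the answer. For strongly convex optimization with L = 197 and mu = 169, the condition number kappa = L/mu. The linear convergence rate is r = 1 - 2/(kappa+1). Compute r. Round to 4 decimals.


Step 1: Compute the condition number.
kappa = L/mu = 197/169 = 1.1657
Step 2: Compute the convergence rate.
r = 1 - 2/(kappa + 1) = 1 - 2*mu/(L + mu) = (L - mu)/(L + mu) = 28/366 = 0.0765


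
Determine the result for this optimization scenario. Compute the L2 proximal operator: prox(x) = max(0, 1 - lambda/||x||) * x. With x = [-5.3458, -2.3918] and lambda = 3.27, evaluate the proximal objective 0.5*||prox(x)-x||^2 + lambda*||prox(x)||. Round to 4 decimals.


Step 1: Compute ||x||.
||x|| = 5.8565
Step 2: Compute scaling factor.
scale = max(0, 1 - 3.27/5.8565) = 0.4416
Step 3: prox(x) = [-2.3609, -1.0563]
||prox(x)|| = 2.5865
Step 4: Proximal objective.
0.5*||prox-x||^2 = 5.3465
lambda*||prox|| = 8.4579
Total = 13.8042


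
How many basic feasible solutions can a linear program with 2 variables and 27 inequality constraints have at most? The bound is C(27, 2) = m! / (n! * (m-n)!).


Each vertex corresponds to some choice of n active constraints out of m, so the number of vertices is at most C(m, n) = m! / (n!(m-n)!).
m = 27, n = 2
Numerator: 27 * 26
Denominator: 2! = 2
C(27, 2) = 351


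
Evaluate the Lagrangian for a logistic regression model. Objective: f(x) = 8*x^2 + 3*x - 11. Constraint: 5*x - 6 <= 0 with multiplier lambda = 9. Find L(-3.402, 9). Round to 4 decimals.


Step 1: Evaluate f(x).
f(-3.402) = 8*(-3.402)^2 + 3*(-3.402) - 11 = 71.3828
Step 2: Evaluate g(x).
g(-3.402) = 5*-3.402 - 6 = -23.01
Step 3: Compute Lagrangian.
L = 71.3828 + 9*-23.01 = -135.7072


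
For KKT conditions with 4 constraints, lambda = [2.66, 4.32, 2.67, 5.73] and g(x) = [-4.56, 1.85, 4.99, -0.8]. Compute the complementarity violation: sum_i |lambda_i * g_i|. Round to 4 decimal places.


KKT complementary slackness check:
lambda_1 * g_1 = 2.66 * -4.56 = -12.1296
lambda_2 * g_2 = 4.32 * 1.85 = 7.992
lambda_3 * g_3 = 2.67 * 4.99 = 13.3233
lambda_4 * g_4 = 5.73 * -0.8 = -4.584
Total violation = 12.1296 + 7.992 + 13.3233 + 4.584 = 38.0289


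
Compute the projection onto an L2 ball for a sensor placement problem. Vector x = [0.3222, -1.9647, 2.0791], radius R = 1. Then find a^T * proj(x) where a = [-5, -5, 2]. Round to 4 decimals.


Step 1: Compute ||x|| (intermediates to 6 decimals).
||x|| = sqrt(0.3222^2 + (-1.9647)^2 + 2.0791^2) = 2.878631
Step 2: Project.
Since ||x|| > R, scale = R/||x|| = 1/2.878631 = 0.347387, proj(x) = scale * x
proj(x) = [0.111928, -0.682511, 0.722252]
Step 3: Dot product.
a^T * proj(x) = -5*0.111928 - 5*(-0.682511) + 2*0.722252 = 4.2974


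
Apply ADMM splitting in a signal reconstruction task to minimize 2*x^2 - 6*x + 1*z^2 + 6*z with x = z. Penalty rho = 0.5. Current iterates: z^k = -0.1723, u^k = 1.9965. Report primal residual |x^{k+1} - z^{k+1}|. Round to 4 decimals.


ADMM iteration with rho = 0.5, z^k = -0.1723, u^k = 1.9965
Step 1: x-update.
Minimize 2*x^2 - 6*x + (0.5/2)*(x + 0.1723 + 1.9965)^2
FOC: (2*2 + 0.5)*x = 6 + 0.5*(-0.1723 - 1.9965)
x^{k+1} = 1.0924
Step 2: z-update.
Minimize 1*z^2 + 6*z + (0.5/2)*(1.0924 - z + 1.9965)^2
FOC: (2*1 + 0.5)*z = -6 + 0.5*(1.0924 + 1.9965)
z^{k+1} = -1.7822
Step 3: u-update.
u^{k+1} = 1.9965 + 1.0924 + 1.7822 = 4.8711
Step 4: Primal residual = |1.0924 + 1.7822| = 2.8746


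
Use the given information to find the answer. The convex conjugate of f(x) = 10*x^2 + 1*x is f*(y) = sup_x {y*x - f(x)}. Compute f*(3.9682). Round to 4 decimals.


f*(y) = sup_x {y*x - a*x^2 - b*x} = sup_x {(y-b)*x - a*x^2}
FOC: (y - b) - 2a*x = 0 => x* = (y - b)/(2a)
x* = (3.9682 - 1)/(2*10) = 0.1484
f*(3.9682) = (y-b)^2/(4a) = (3.9682 - 1)^2/(4*10)
= 8.8102/40 = 0.2203


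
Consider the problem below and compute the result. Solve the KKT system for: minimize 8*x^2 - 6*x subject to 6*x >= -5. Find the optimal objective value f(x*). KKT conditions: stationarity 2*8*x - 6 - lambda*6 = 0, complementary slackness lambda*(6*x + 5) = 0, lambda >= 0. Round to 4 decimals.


Step 1: Try lambda = 0 (constraint inactive).
Stationarity: 2*8*x - 6 = 0
x* = 6/(2*8) = 0.375
Check constraint: 6*0.375 = 2.25 >= -5 -- satisfied.
Step 2: Compute optimal value.
f(x*) = 8*0.375^2 - 6*0.375 = -1.125


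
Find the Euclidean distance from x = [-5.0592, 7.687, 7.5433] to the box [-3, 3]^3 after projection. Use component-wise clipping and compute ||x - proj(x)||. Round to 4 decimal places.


Project each component onto [-3, 3].
clip(-5.0592) = -3.0, clip(7.687) = 3.0, clip(7.5433) = 3.0
Projection = [-3.0, 3.0, 3.0]
Squared diffs: [4.2403, 21.968, 20.6416]
Distance = sqrt(46.8499) = 6.8447


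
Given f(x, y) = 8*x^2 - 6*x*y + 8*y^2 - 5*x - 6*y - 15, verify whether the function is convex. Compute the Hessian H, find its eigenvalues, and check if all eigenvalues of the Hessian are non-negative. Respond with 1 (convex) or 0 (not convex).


The Hessian of f(x,y) = 8*x^2 - 6*x*y + 8*y^2 - 5*x - 6*y - 15 is:
H = [[16, -6], [-6, 16]]
Trace = 16 + 16 = 32
Determinant = 16*16 - (-6)^2 = 220
Discriminant = (32)^2 - 4*220 = 144.0
Eigenvalues: lambda_1 = 10.0, lambda_2 = 22.0
The function is convex.

1


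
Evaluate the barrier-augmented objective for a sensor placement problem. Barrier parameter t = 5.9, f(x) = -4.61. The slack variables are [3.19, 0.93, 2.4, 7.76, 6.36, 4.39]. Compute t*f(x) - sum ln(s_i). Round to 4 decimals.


Step 1: Compute log-barrier.
ln values: [1.16, -0.0726, 0.8755, 2.049, 1.85, 1.4793]
phi = -(1.16 - 0.0726 + 0.8755 + 2.049 + 1.85 + 1.4793) = -7.3413
Step 2: Compute augmented objective.
t*f(x) = 5.9*-4.61 = -27.199
Total = -27.199 - 7.3413 = -34.5403


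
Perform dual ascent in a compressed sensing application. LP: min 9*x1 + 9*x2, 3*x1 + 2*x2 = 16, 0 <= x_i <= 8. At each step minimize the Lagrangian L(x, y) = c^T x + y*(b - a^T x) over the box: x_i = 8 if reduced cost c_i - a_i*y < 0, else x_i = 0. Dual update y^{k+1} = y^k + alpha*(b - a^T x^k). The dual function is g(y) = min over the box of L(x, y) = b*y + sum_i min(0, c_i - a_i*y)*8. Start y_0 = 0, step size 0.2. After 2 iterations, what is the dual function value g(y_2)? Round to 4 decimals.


Dual ascent for LP: min 9*x1 + 9*x2, 3*x1 + 2*x2 = 16, 0 <= x_i <= 8
Step 1: y^k = 0.0, reduced costs: (9.0, 9.0)
  x^k = (0.0, 0.0), subgradient = b - a^T x = 16.0
  y^{k+1} = 0.0 + 0.2*16.0 = 3.2
Step 2: y^k = 3.2, reduced costs: (-0.6, 2.6)
  x^k = (8.0, 0.0), subgradient = b - a^T x = -8.0
  y^{k+1} = 3.2 + 0.2*-8.0 = 1.6
Dual objective at y_2 = 1.6: reduced costs (4.2, 5.8), box minimizer x = (0.0, 0.0)
g(y_2) = b*y + (c1 - a1*y)*x1 + (c2 - a2*y)*x2 = 16*1.6 + 4.2*0.0 + 5.8*0.0 = 25.6 + 0.0 + 0.0 = 25.6


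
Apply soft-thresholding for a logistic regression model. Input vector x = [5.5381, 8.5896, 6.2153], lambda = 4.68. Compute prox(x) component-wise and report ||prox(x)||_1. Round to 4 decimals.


Soft-thresholding with lambda = 4.68:
prox(5.5381) = sign(5.5381)*max(|5.5381| - 4.68, 0) = 0.8581
prox(8.5896) = sign(8.5896)*max(|8.5896| - 4.68, 0) = 3.9096
prox(6.2153) = sign(6.2153)*max(|6.2153| - 4.68, 0) = 1.5353
prox(x) = [0.8581, 3.9096, 1.5353]
||prox(x)||_1 = 0.8581 + 3.9096 + 1.5353 = 6.303


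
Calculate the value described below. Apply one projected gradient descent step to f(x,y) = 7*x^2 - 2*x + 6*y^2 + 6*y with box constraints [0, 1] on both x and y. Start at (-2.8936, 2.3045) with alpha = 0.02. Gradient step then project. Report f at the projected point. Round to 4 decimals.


Step 1: Compute gradient at (-2.8936, 2.3045).
grad_x = 2*7*-2.8936 - 2 = -42.5104
grad_y = 2*6*2.3045 + 6 = 33.654
Step 2: Gradient step.
x_raw = -2.8936 - 0.02*-42.5104 = -2.0434
y_raw = 2.3045 - 0.02*33.654 = 1.6314
Step 3: Project onto [0, 1].
x_proj = clip(-2.0434) = 0.0
y_proj = clip(1.6314) = 1.0
Step 4: Evaluate f.
f(0.0, 1.0) = 12.0


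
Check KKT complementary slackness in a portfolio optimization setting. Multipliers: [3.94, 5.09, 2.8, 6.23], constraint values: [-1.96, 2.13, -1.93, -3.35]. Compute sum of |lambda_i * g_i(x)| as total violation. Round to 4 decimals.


KKT complementary slackness check:
lambda_1 * g_1 = 3.94 * -1.96 = -7.7224
lambda_2 * g_2 = 5.09 * 2.13 = 10.8417
lambda_3 * g_3 = 2.8 * -1.93 = -5.404
lambda_4 * g_4 = 6.23 * -3.35 = -20.8705
Total violation = 7.7224 + 10.8417 + 5.404 + 20.8705 = 44.8386


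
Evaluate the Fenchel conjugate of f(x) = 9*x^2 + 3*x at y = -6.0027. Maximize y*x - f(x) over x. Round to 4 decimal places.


f*(y) = sup_x {y*x - a*x^2 - b*x} = sup_x {(y-b)*x - a*x^2}
FOC: (y - b) - 2a*x = 0 => x* = (y - b)/(2a)
x* = (-6.0027 - 3)/(2*9) = -0.5002
f*(-6.0027) = (y-b)^2/(4a) = (-6.0027 - 3)^2/(4*9)
= 81.0486/36 = 2.2514


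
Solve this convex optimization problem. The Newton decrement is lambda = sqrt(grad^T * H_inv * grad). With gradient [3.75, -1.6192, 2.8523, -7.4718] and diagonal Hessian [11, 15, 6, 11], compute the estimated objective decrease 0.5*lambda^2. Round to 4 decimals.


Step 1: H is diagonal, so H^(-1) * g = [0.3409, -0.1079, 0.4754, -0.6793].
Step 2: g^T H^(-1) g = sum_i g_i^2 / H_ii
  = (3.75)^2/11 + (-1.6192)^2/15 + (2.8523)^2/6 + (-7.4718)^2/11
  = 1.2784 + 0.1748 + 1.3559 + 5.0753 = 7.8844
Step 3: Objective decrease = 0.5 * g^T H^(-1) g = 3.9422


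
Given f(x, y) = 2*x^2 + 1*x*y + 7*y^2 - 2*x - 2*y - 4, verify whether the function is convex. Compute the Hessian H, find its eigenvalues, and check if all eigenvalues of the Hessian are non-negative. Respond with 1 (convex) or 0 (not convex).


The Hessian of f(x,y) = 2*x^2 + 1*x*y + 7*y^2 - 2*x - 2*y - 4 is:
H = [[4, 1], [1, 14]]
Trace = 4 + 14 = 18
Determinant = 4*14 - (1)^2 = 55
Discriminant = (18)^2 - 4*55 = 104.0
Eigenvalues: lambda_1 = 3.901, lambda_2 = 14.099
The function is convex.

1


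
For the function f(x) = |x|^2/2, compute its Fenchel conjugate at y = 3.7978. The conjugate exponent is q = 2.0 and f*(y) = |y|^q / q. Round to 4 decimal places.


The conjugate exponent q satisfies 1/p + 1/q = 1.
p = 2, so q = 2/(2 - 1) = 2.0
|y|^q = 3.7978^2.0 = 14.4233
f*(3.7978) = 14.4233 / 2.0 = 7.2116


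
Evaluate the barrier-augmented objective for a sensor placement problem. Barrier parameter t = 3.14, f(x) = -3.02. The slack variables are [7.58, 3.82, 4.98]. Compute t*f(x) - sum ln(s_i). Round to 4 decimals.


Step 1: Compute log-barrier.
ln values: [2.0255, 1.3403, 1.6054]
phi = -(2.0255 + 1.3403 + 1.6054) = -4.9712
Step 2: Compute augmented objective.
t*f(x) = 3.14*-3.02 = -9.4828
Total = -9.4828 - 4.9712 = -14.454


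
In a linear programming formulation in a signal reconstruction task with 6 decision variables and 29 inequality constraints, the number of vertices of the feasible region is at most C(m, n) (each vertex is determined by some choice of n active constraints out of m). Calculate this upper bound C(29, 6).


Each vertex corresponds to some choice of n active constraints out of m, so the number of vertices is at most C(m, n) = m! / (n!(m-n)!).
m = 29, n = 6
Numerator: 29 * 28 * 27 * 26 * 25 * 24
Denominator: 6! = 720
C(29, 6) = 475020


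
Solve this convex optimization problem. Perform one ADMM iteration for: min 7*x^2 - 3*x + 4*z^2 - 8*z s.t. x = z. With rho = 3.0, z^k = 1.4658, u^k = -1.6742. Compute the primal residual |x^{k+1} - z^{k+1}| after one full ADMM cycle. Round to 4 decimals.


ADMM iteration with rho = 3.0, z^k = 1.4658, u^k = -1.6742
Step 1: x-update.
Minimize 7*x^2 - 3*x + (3.0/2)*(x - 1.4658 - 1.6742)^2
FOC: (2*7 + 3.0)*x = 3 + 3.0*(1.4658 + 1.6742)
x^{k+1} = 0.7306
Step 2: z-update.
Minimize 4*z^2 - 8*z + (3.0/2)*(0.7306 - z - 1.6742)^2
FOC: (2*4 + 3.0)*z = 8 + 3.0*(0.7306 - 1.6742)
z^{k+1} = 0.4699
Step 3: u-update.
u^{k+1} = -1.6742 + 0.7306 - 0.4699 = -1.4135
Step 4: Primal residual = |0.7306 - 0.4699| = 0.2607
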